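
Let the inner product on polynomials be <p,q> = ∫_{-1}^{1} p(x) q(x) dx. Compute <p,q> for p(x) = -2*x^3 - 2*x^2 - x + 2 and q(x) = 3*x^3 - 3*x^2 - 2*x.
<p,q> = -166/105

Expand the product: p(x)·q(x) = -6*x^6 + 7*x^4 + 13*x^3 - 4*x^2 - 4*x.
∫_{-1}^{1} of each monomial x^k gives [2/(k+1) if k even, 0 if k odd]. Integrating term-by-term (or equivalently evaluating the antiderivative F(x) = -6*x^7/7 + 7*x^5/5 + 13*x^4/4 - 4*x^3/3 - 2*x^2 at the endpoints):
  F(1) − F(−1) = 193/420 − (857/420) = -166/105.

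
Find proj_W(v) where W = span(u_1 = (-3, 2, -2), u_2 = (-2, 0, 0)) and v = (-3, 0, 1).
proj_W(v) = (-3, -1/2, 1/2)

Set up U = [u_1 | ... | u_2] ∈ R^(3×2). The projector onto W = col(U) is P = U (U^T U)^(-1) U^T.
Compute U^T U =
  [17, 6]
  [6, 4],
and U^T v = (7, 6).
Solve U^T U · c = U^T v for the coefficients: c = (-1/4, 15/8). The projection is proj_W(v) = U c.
Check: (v - proj_W(v)) · u_1 = 0  (should be 0).
Check: (v - proj_W(v)) · u_2 = 0  (should be 0).
Result: proj_W(v) = (-3, -1/2, 1/2).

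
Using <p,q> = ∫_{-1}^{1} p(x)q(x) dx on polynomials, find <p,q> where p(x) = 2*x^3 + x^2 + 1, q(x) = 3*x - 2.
<p,q> = -44/15

Expand the product: p(x)·q(x) = 6*x^4 - x^3 - 2*x^2 + 3*x - 2.
∫_{-1}^{1} of each monomial x^k gives [2/(k+1) if k even, 0 if k odd]. Integrating term-by-term (or equivalently evaluating the antiderivative F(x) = 6*x^5/5 - x^4/4 - 2*x^3/3 + 3*x^2/2 - 2*x at the endpoints):
  F(1) − F(−1) = -13/60 − (163/60) = -44/15.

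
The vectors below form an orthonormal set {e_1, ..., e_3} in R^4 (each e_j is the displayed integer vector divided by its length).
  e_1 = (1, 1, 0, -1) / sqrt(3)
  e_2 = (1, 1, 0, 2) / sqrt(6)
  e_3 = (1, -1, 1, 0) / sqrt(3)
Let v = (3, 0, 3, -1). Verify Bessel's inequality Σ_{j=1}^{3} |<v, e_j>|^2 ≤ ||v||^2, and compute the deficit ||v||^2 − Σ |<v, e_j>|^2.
Σ |<v, e_j>|^2 = 35/2; ||v||^2 = 19; deficit = 3/2

Write each e_j = u_j / sqrt(<u_j, u_j>) where u_j is the displayed integer vector. Then <v, e_j> = <v, u_j> / sqrt(<u_j, u_j>), so |<v, e_j>|^2 = <v, u_j>^2 / <u_j, u_j>.
Coefficients: <v, e_1> = 4/sqrt(3), <v, e_2> = 1/sqrt(6), <v, e_3> = 6/sqrt(3).
Square and sum: Σ |<v, e_j>|^2 = 35/2.
Compute ||v||^2 = v·v = 19.
Deficit = 19 − 35/2 = 3/2 ≥ 0, confirming Bessel's inequality. (The deficit equals ||v − Σ <v,e_j> e_j||^2, the squared distance from v to span{e_j}.)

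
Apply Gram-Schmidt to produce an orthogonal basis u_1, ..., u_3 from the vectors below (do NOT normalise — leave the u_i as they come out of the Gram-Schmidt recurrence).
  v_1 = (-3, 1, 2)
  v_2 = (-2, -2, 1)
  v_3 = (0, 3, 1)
Orthogonal basis:
  u_1 = (-3, 1, 2)
  u_2 = (-5/7, -17/7, 1/7)
  u_3 = (5/18, -1/18, 4/9)

Apply the Gram-Schmidt recurrence
  u_1 = v_1
  u_i = v_i − Σ_{j<i} ((v_i · u_j) / (u_j · u_j)) · u_j.

Step by step this gives:
  u_1 = (-3, 1, 2)
  u_2 = (-5/7, -17/7, 1/7)
  u_3 = (5/18, -1/18, 4/9)

Orthogonality check:
  u_2 · u_1 = 0 (should be 0)
  u_3 · u_1 = 0 (should be 0)
  u_3 · u_2 = 0 (should be 0)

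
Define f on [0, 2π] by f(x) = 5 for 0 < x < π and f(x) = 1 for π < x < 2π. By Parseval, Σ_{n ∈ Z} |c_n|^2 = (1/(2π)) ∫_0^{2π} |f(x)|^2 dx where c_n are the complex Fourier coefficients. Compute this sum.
Σ |c_n|^2 = 13

Parseval equates the L^2 energy of f (normalised by 1/(2π)) with the ℓ^2 sum of its Fourier coefficients: (1/(2π)) ∫_0^{2π} |f|^2 = Σ |c_n|^2.
Compute the left side: (1/(2π)) [∫_0^π 5^2 dx + ∫_π^{2π} 1^2 dx] = (1/(2π)) · (25π + 1π) = (25 + 1)/2 = 13.
So Σ_{n ∈ Z} |c_n|^2 = 13.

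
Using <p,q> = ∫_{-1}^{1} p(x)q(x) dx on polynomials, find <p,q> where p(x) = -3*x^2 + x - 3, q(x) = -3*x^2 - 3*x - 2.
<p,q> = 118/5

Expand the product: p(x)·q(x) = 9*x^4 + 6*x^3 + 12*x^2 + 7*x + 6.
∫_{-1}^{1} of each monomial x^k gives [2/(k+1) if k even, 0 if k odd]. Integrating term-by-term (or equivalently evaluating the antiderivative F(x) = 9*x^5/5 + 3*x^4/2 + 4*x^3 + 7*x^2/2 + 6*x at the endpoints):
  F(1) − F(−1) = 84/5 − (-34/5) = 118/5.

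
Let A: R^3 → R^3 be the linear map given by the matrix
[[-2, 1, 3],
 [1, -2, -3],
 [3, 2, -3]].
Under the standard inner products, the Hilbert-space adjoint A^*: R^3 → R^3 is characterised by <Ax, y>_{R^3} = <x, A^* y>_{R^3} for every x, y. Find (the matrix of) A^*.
A^* = A^T =
[[-2, 1, 3],
 [1, -2, 2],
 [3, -3, -3]]

For real matrices with standard dot products, the defining identity <Ax, y> = <x, A^* y> gives (Ax)^T y = x^T (A^*) y, i.e. x^T A^T y = x^T (A^*) y. Since this holds for all x, y, we must have A^* = A^T. Therefore
A^* =
[[-2, 1, 3],
 [1, -2, 2],
 [3, -3, -3]].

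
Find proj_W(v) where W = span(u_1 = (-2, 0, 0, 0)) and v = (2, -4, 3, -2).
proj_W(v) = (2, 0, 0, 0)

Set up U = [u_1 | ... | u_1] ∈ R^(4×1). The projector onto W = col(U) is P = U (U^T U)^(-1) U^T.
Compute U^T U =
  [4],
and U^T v = (-4).
Solve U^T U · c = U^T v for the coefficients: c = (-1). The projection is proj_W(v) = U c.
Check: (v - proj_W(v)) · u_1 = 0  (should be 0).
Result: proj_W(v) = (2, 0, 0, 0).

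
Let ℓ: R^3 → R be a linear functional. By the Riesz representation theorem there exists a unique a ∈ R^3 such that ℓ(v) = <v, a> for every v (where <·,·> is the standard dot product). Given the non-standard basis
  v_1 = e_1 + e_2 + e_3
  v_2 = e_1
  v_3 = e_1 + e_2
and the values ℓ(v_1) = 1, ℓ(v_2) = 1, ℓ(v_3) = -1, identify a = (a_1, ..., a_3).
a = (1, -2, 2)

Write a = (a_1, ..., a_3) in the standard basis. For each basis vector v_i, ℓ(v_i) = <v_i, a> is a linear equation in the a_j's. Collect the n equations into a matrix system V a = ℓ, where row i of V is v_i (expressed in the standard basis). Since V is invertible (lower-triangular with 1s on the diagonal, up to permutation), solve by back-substitution:
  V =
[[1, 1, 1],
 [1, 0, 0],
 [1, 1, 0]]
  V a = (1, 1, -1)
Solving gives a = (1, -2, 2).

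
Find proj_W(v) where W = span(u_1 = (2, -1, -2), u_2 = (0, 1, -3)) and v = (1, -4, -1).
proj_W(v) = (34/13, -134/65, -23/65)

Set up U = [u_1 | ... | u_2] ∈ R^(3×2). The projector onto W = col(U) is P = U (U^T U)^(-1) U^T.
Compute U^T U =
  [9, 5]
  [5, 10],
and U^T v = (8, -1).
Solve U^T U · c = U^T v for the coefficients: c = (17/13, -49/65). The projection is proj_W(v) = U c.
Check: (v - proj_W(v)) · u_1 = 0  (should be 0).
Check: (v - proj_W(v)) · u_2 = 0  (should be 0).
Result: proj_W(v) = (34/13, -134/65, -23/65).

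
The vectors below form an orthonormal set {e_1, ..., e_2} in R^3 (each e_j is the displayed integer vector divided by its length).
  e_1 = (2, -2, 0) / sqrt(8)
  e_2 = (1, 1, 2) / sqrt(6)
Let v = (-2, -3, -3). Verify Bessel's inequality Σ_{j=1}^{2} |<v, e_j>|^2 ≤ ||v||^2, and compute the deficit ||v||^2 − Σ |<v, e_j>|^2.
Σ |<v, e_j>|^2 = 62/3; ||v||^2 = 22; deficit = 4/3

Write each e_j = u_j / sqrt(<u_j, u_j>) where u_j is the displayed integer vector. Then <v, e_j> = <v, u_j> / sqrt(<u_j, u_j>), so |<v, e_j>|^2 = <v, u_j>^2 / <u_j, u_j>.
Coefficients: <v, e_1> = 2/sqrt(8), <v, e_2> = -11/sqrt(6).
Square and sum: Σ |<v, e_j>|^2 = 62/3.
Compute ||v||^2 = v·v = 22.
Deficit = 22 − 62/3 = 4/3 ≥ 0, confirming Bessel's inequality. (The deficit equals ||v − Σ <v,e_j> e_j||^2, the squared distance from v to span{e_j}.)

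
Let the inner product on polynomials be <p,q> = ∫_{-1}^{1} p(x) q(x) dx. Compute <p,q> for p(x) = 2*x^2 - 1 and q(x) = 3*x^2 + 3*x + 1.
<p,q> = -4/15

Expand the product: p(x)·q(x) = 6*x^4 + 6*x^3 - x^2 - 3*x - 1.
∫_{-1}^{1} of each monomial x^k gives [2/(k+1) if k even, 0 if k odd]. Integrating term-by-term (or equivalently evaluating the antiderivative F(x) = 6*x^5/5 + 3*x^4/2 - x^3/3 - 3*x^2/2 - x at the endpoints):
  F(1) − F(−1) = -2/15 − (2/15) = -4/15.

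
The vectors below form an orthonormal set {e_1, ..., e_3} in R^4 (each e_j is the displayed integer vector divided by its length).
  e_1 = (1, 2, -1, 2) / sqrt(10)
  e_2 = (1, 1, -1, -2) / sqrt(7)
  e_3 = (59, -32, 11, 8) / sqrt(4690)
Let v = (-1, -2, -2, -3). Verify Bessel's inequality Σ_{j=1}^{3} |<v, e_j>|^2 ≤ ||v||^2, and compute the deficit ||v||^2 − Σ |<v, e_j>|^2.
Σ |<v, e_j>|^2 = 806/67; ||v||^2 = 18; deficit = 400/67

Write each e_j = u_j / sqrt(<u_j, u_j>) where u_j is the displayed integer vector. Then <v, e_j> = <v, u_j> / sqrt(<u_j, u_j>), so |<v, e_j>|^2 = <v, u_j>^2 / <u_j, u_j>.
Coefficients: <v, e_1> = -9/sqrt(10), <v, e_2> = 5/sqrt(7), <v, e_3> = -41/sqrt(4690).
Square and sum: Σ |<v, e_j>|^2 = 806/67.
Compute ||v||^2 = v·v = 18.
Deficit = 18 − 806/67 = 400/67 ≥ 0, confirming Bessel's inequality. (The deficit equals ||v − Σ <v,e_j> e_j||^2, the squared distance from v to span{e_j}.)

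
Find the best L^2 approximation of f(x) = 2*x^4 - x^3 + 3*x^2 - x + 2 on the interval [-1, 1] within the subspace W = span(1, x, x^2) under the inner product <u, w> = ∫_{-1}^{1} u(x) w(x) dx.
g(x) = 33*x^2/7 - 8*x/5 + 64/35

The best approximation g ∈ W is the orthogonal projection of f onto W. Writing g = a_0 + a_1 x + a_2 x^2, the coefficients solve the normal equations G · a = b where
  G_{ij} = <φ_i, φ_j> and b_i = <f, φ_i>, with φ_0 = 1, φ_1 = x, φ_2 = x^2.
G =
  [2, 0, 2/3]
  [0, 2/3, 0]
  [2/3, 0, 2/5],
b = (34/5, -16/15, 326/105).
Solving gives a_0 = 64/35, a_1 = -8/5, a_2 = 33/7, so
  g(x) = 33*x^2/7 - 8*x/5 + 64/35.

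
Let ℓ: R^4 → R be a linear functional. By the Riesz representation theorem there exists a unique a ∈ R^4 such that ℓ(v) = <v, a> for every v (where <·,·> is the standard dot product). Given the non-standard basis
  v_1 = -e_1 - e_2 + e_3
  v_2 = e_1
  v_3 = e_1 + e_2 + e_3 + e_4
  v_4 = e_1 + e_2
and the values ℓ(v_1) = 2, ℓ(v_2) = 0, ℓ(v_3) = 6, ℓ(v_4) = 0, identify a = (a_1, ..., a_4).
a = (0, 0, 2, 4)

Write a = (a_1, ..., a_4) in the standard basis. For each basis vector v_i, ℓ(v_i) = <v_i, a> is a linear equation in the a_j's. Collect the n equations into a matrix system V a = ℓ, where row i of V is v_i (expressed in the standard basis). Since V is invertible (lower-triangular with 1s on the diagonal, up to permutation), solve by back-substitution:
  V =
[[-1, -1, 1, 0],
 [1, 0, 0, 0],
 [1, 1, 1, 1],
 [1, 1, 0, 0]]
  V a = (2, 0, 6, 0)
Solving gives a = (0, 0, 2, 4).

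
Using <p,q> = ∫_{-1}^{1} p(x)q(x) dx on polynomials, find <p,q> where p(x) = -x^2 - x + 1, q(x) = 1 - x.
<p,q> = 2

Expand the product: p(x)·q(x) = x^3 - 2*x + 1.
∫_{-1}^{1} of each monomial x^k gives [2/(k+1) if k even, 0 if k odd]. Integrating term-by-term (or equivalently evaluating the antiderivative F(x) = x^4/4 - x^2 + x at the endpoints):
  F(1) − F(−1) = 1/4 − (-7/4) = 2.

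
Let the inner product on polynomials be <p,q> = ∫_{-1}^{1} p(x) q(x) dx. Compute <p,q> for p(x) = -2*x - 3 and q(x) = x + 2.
<p,q> = -40/3

Expand the product: p(x)·q(x) = -2*x^2 - 7*x - 6.
∫_{-1}^{1} of each monomial x^k gives [2/(k+1) if k even, 0 if k odd]. Integrating term-by-term (or equivalently evaluating the antiderivative F(x) = -2*x^3/3 - 7*x^2/2 - 6*x at the endpoints):
  F(1) − F(−1) = -61/6 − (19/6) = -40/3.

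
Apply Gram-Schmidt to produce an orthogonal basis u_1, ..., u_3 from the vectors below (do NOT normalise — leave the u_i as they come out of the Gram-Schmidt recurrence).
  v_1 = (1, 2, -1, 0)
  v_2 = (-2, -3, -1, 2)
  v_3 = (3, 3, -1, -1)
Orthogonal basis:
  u_1 = (1, 2, -1, 0)
  u_2 = (-5/6, -2/3, -13/6, 2)
  u_3 = (57/59, -37/59, -17/59, -7/59)

Apply the Gram-Schmidt recurrence
  u_1 = v_1
  u_i = v_i − Σ_{j<i} ((v_i · u_j) / (u_j · u_j)) · u_j.

Step by step this gives:
  u_1 = (1, 2, -1, 0)
  u_2 = (-5/6, -2/3, -13/6, 2)
  u_3 = (57/59, -37/59, -17/59, -7/59)

Orthogonality check:
  u_2 · u_1 = 0 (should be 0)
  u_3 · u_1 = 0 (should be 0)
  u_3 · u_2 = 0 (should be 0)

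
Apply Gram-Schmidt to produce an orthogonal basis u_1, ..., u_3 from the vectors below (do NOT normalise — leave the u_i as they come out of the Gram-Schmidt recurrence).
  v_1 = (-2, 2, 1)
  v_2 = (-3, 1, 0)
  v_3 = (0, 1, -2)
Orthogonal basis:
  u_1 = (-2, 2, 1)
  u_2 = (-11/9, -7/9, -8/9)
  u_3 = (11/26, 33/26, -22/13)

Apply the Gram-Schmidt recurrence
  u_1 = v_1
  u_i = v_i − Σ_{j<i} ((v_i · u_j) / (u_j · u_j)) · u_j.

Step by step this gives:
  u_1 = (-2, 2, 1)
  u_2 = (-11/9, -7/9, -8/9)
  u_3 = (11/26, 33/26, -22/13)

Orthogonality check:
  u_2 · u_1 = 0 (should be 0)
  u_3 · u_1 = 0 (should be 0)
  u_3 · u_2 = 0 (should be 0)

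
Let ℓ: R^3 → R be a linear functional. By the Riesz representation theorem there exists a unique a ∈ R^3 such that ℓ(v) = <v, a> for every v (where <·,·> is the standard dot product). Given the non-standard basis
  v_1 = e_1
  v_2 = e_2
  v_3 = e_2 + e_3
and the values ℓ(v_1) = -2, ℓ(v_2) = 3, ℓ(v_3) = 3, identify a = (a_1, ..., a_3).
a = (-2, 3, 0)

Write a = (a_1, ..., a_3) in the standard basis. For each basis vector v_i, ℓ(v_i) = <v_i, a> is a linear equation in the a_j's. Collect the n equations into a matrix system V a = ℓ, where row i of V is v_i (expressed in the standard basis). Since V is invertible (lower-triangular with 1s on the diagonal, up to permutation), solve by back-substitution:
  V =
[[1, 0, 0],
 [0, 1, 0],
 [0, 1, 1]]
  V a = (-2, 3, 3)
Solving gives a = (-2, 3, 0).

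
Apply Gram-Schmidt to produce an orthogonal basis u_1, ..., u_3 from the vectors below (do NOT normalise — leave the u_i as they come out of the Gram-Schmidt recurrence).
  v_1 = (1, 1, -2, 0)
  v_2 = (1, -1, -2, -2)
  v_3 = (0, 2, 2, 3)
Orthogonal basis:
  u_1 = (1, 1, -2, 0)
  u_2 = (1/3, -5/3, -2/3, -2)
  u_3 = (9/11, -1/11, 4/11, 1/11)

Apply the Gram-Schmidt recurrence
  u_1 = v_1
  u_i = v_i − Σ_{j<i} ((v_i · u_j) / (u_j · u_j)) · u_j.

Step by step this gives:
  u_1 = (1, 1, -2, 0)
  u_2 = (1/3, -5/3, -2/3, -2)
  u_3 = (9/11, -1/11, 4/11, 1/11)

Orthogonality check:
  u_2 · u_1 = 0 (should be 0)
  u_3 · u_1 = 0 (should be 0)
  u_3 · u_2 = 0 (should be 0)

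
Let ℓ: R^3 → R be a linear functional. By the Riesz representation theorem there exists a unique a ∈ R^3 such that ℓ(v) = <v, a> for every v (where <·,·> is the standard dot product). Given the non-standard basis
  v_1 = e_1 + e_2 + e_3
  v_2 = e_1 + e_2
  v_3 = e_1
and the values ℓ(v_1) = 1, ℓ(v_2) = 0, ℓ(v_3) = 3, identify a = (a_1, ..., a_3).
a = (3, -3, 1)

Write a = (a_1, ..., a_3) in the standard basis. For each basis vector v_i, ℓ(v_i) = <v_i, a> is a linear equation in the a_j's. Collect the n equations into a matrix system V a = ℓ, where row i of V is v_i (expressed in the standard basis). Since V is invertible (lower-triangular with 1s on the diagonal, up to permutation), solve by back-substitution:
  V =
[[1, 1, 1],
 [1, 1, 0],
 [1, 0, 0]]
  V a = (1, 0, 3)
Solving gives a = (3, -3, 1).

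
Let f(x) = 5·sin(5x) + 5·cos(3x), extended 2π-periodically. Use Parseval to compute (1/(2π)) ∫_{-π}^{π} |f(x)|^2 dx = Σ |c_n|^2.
Σ |c_n|^2 = 25

Expand |f|^2 and use orthogonality of {sin(nx), cos(mx)} on [-π, π]:
  ∫_{-π}^{π} sin(nx)^2 dx = π, ∫ cos(mx)^2 dx = π, and cross terms integrate to 0.
So ∫_{-π}^{π} f(x)^2 dx = 5^2 · π + 5^2 · π = (25 + 25)π.
Divide by 2π: (25 + 25)/2 = 25.
By Parseval, this equals Σ |c_n|^2.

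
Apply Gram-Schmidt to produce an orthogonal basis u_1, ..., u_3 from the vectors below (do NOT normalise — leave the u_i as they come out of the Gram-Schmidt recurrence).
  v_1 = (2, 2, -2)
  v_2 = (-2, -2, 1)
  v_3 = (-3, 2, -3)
Orthogonal basis:
  u_1 = (2, 2, -2)
  u_2 = (-1/3, -1/3, -2/3)
  u_3 = (-5/2, 5/2, 0)

Apply the Gram-Schmidt recurrence
  u_1 = v_1
  u_i = v_i − Σ_{j<i} ((v_i · u_j) / (u_j · u_j)) · u_j.

Step by step this gives:
  u_1 = (2, 2, -2)
  u_2 = (-1/3, -1/3, -2/3)
  u_3 = (-5/2, 5/2, 0)

Orthogonality check:
  u_2 · u_1 = 0 (should be 0)
  u_3 · u_1 = 0 (should be 0)
  u_3 · u_2 = 0 (should be 0)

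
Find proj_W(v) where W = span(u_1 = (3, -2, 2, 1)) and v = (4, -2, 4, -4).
proj_W(v) = (10/3, -20/9, 20/9, 10/9)

Set up U = [u_1 | ... | u_1] ∈ R^(4×1). The projector onto W = col(U) is P = U (U^T U)^(-1) U^T.
Compute U^T U =
  [18],
and U^T v = (20).
Solve U^T U · c = U^T v for the coefficients: c = (10/9). The projection is proj_W(v) = U c.
Check: (v - proj_W(v)) · u_1 = 0  (should be 0).
Result: proj_W(v) = (10/3, -20/9, 20/9, 10/9).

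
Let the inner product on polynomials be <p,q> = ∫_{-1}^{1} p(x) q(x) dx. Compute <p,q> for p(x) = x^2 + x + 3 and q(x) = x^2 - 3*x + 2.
<p,q> = 206/15

Expand the product: p(x)·q(x) = x^4 - 2*x^3 + 2*x^2 - 7*x + 6.
∫_{-1}^{1} of each monomial x^k gives [2/(k+1) if k even, 0 if k odd]. Integrating term-by-term (or equivalently evaluating the antiderivative F(x) = x^5/5 - x^4/2 + 2*x^3/3 - 7*x^2/2 + 6*x at the endpoints):
  F(1) − F(−1) = 43/15 − (-163/15) = 206/15.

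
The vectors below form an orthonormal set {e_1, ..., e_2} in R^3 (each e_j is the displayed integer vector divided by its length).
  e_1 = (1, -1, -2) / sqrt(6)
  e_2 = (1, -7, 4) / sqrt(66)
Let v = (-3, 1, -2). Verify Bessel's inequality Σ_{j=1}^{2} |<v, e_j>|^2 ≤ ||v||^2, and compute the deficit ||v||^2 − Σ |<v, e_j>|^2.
Σ |<v, e_j>|^2 = 54/11; ||v||^2 = 14; deficit = 100/11

Write each e_j = u_j / sqrt(<u_j, u_j>) where u_j is the displayed integer vector. Then <v, e_j> = <v, u_j> / sqrt(<u_j, u_j>), so |<v, e_j>|^2 = <v, u_j>^2 / <u_j, u_j>.
Coefficients: <v, e_1> = 0/sqrt(6), <v, e_2> = -18/sqrt(66).
Square and sum: Σ |<v, e_j>|^2 = 54/11.
Compute ||v||^2 = v·v = 14.
Deficit = 14 − 54/11 = 100/11 ≥ 0, confirming Bessel's inequality. (The deficit equals ||v − Σ <v,e_j> e_j||^2, the squared distance from v to span{e_j}.)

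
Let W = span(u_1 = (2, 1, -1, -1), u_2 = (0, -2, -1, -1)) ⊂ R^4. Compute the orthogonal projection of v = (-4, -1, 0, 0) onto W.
proj_W(v) = (-18/7, -41/21, 20/21, 20/21)

Set up U = [u_1 | ... | u_2] ∈ R^(4×2). The projector onto W = col(U) is P = U (U^T U)^(-1) U^T.
Compute U^T U =
  [7, 0]
  [0, 6],
and U^T v = (-9, 2).
Solve U^T U · c = U^T v for the coefficients: c = (-9/7, 1/3). The projection is proj_W(v) = U c.
Check: (v - proj_W(v)) · u_1 = 0  (should be 0).
Check: (v - proj_W(v)) · u_2 = 0  (should be 0).
Result: proj_W(v) = (-18/7, -41/21, 20/21, 20/21).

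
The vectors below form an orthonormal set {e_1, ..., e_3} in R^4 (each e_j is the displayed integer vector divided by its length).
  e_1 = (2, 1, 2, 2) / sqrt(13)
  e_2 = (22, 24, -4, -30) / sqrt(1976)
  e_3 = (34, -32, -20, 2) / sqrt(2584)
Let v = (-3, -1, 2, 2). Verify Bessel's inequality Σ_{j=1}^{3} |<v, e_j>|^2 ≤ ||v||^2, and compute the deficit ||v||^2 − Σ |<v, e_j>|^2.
Σ |<v, e_j>|^2 = 290/17; ||v||^2 = 18; deficit = 16/17

Write each e_j = u_j / sqrt(<u_j, u_j>) where u_j is the displayed integer vector. Then <v, e_j> = <v, u_j> / sqrt(<u_j, u_j>), so |<v, e_j>|^2 = <v, u_j>^2 / <u_j, u_j>.
Coefficients: <v, e_1> = 1/sqrt(13), <v, e_2> = -158/sqrt(1976), <v, e_3> = -106/sqrt(2584).
Square and sum: Σ |<v, e_j>|^2 = 290/17.
Compute ||v||^2 = v·v = 18.
Deficit = 18 − 290/17 = 16/17 ≥ 0, confirming Bessel's inequality. (The deficit equals ||v − Σ <v,e_j> e_j||^2, the squared distance from v to span{e_j}.)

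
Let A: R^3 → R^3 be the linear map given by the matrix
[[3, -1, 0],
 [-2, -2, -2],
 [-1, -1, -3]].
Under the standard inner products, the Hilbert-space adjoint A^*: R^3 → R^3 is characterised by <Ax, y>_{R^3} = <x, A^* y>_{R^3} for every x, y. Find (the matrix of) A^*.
A^* = A^T =
[[3, -2, -1],
 [-1, -2, -1],
 [0, -2, -3]]

For real matrices with standard dot products, the defining identity <Ax, y> = <x, A^* y> gives (Ax)^T y = x^T (A^*) y, i.e. x^T A^T y = x^T (A^*) y. Since this holds for all x, y, we must have A^* = A^T. Therefore
A^* =
[[3, -2, -1],
 [-1, -2, -1],
 [0, -2, -3]].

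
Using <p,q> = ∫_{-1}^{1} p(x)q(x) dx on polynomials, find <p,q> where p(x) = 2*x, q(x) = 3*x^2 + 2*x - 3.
<p,q> = 8/3

Expand the product: p(x)·q(x) = 6*x^3 + 4*x^2 - 6*x.
∫_{-1}^{1} of each monomial x^k gives [2/(k+1) if k even, 0 if k odd]. Integrating term-by-term (or equivalently evaluating the antiderivative F(x) = 3*x^4/2 + 4*x^3/3 - 3*x^2 at the endpoints):
  F(1) − F(−1) = -1/6 − (-17/6) = 8/3.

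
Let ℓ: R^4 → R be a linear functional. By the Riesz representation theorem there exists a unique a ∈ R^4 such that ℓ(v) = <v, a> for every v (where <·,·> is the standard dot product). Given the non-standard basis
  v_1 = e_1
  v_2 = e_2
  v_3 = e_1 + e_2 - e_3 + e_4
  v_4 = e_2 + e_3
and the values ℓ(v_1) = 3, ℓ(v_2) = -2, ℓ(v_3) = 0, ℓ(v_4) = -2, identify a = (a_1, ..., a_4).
a = (3, -2, 0, -1)

Write a = (a_1, ..., a_4) in the standard basis. For each basis vector v_i, ℓ(v_i) = <v_i, a> is a linear equation in the a_j's. Collect the n equations into a matrix system V a = ℓ, where row i of V is v_i (expressed in the standard basis). Since V is invertible (lower-triangular with 1s on the diagonal, up to permutation), solve by back-substitution:
  V =
[[1, 0, 0, 0],
 [0, 1, 0, 0],
 [1, 1, -1, 1],
 [0, 1, 1, 0]]
  V a = (3, -2, 0, -2)
Solving gives a = (3, -2, 0, -1).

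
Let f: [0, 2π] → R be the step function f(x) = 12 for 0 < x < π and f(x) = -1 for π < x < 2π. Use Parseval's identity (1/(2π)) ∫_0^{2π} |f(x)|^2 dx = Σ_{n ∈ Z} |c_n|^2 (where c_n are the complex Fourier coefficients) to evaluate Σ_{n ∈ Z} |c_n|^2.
Σ |c_n|^2 = 145/2

Parseval equates the L^2 energy of f (normalised by 1/(2π)) with the ℓ^2 sum of its Fourier coefficients: (1/(2π)) ∫_0^{2π} |f|^2 = Σ |c_n|^2.
Compute the left side: (1/(2π)) [∫_0^π 12^2 dx + ∫_π^{2π} (-1)^2 dx] = (1/(2π)) · (144π + 1π) = (144 + 1)/2 = 145/2.
So Σ_{n ∈ Z} |c_n|^2 = 145/2.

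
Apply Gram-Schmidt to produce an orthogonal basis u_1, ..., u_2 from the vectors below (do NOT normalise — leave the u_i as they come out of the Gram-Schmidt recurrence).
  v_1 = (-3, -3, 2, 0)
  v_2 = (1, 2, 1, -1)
Orthogonal basis:
  u_1 = (-3, -3, 2, 0)
  u_2 = (1/22, 23/22, 18/11, -1)

Apply the Gram-Schmidt recurrence
  u_1 = v_1
  u_i = v_i − Σ_{j<i} ((v_i · u_j) / (u_j · u_j)) · u_j.

Step by step this gives:
  u_1 = (-3, -3, 2, 0)
  u_2 = (1/22, 23/22, 18/11, -1)

Orthogonality check:
  u_2 · u_1 = 0 (should be 0)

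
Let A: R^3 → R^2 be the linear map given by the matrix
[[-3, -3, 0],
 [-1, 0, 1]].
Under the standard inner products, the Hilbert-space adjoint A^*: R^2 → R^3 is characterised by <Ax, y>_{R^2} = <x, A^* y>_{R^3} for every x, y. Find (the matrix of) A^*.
A^* = A^T =
[[-3, -1],
 [-3, 0],
 [0, 1]]

For real matrices with standard dot products, the defining identity <Ax, y> = <x, A^* y> gives (Ax)^T y = x^T (A^*) y, i.e. x^T A^T y = x^T (A^*) y. Since this holds for all x, y, we must have A^* = A^T. Therefore
A^* =
[[-3, -1],
 [-3, 0],
 [0, 1]].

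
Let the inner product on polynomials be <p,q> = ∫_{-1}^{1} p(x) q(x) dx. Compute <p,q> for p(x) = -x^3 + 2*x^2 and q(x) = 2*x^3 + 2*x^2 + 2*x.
<p,q> = 8/35

Expand the product: p(x)·q(x) = -2*x^6 + 2*x^5 + 2*x^4 + 4*x^3.
∫_{-1}^{1} of each monomial x^k gives [2/(k+1) if k even, 0 if k odd]. Integrating term-by-term (or equivalently evaluating the antiderivative F(x) = -2*x^7/7 + x^6/3 + 2*x^5/5 + x^4 at the endpoints):
  F(1) − F(−1) = 152/105 − (128/105) = 8/35.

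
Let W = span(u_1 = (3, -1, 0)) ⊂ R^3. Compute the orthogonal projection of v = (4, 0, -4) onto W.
proj_W(v) = (18/5, -6/5, 0)

Set up U = [u_1 | ... | u_1] ∈ R^(3×1). The projector onto W = col(U) is P = U (U^T U)^(-1) U^T.
Compute U^T U =
  [10],
and U^T v = (12).
Solve U^T U · c = U^T v for the coefficients: c = (6/5). The projection is proj_W(v) = U c.
Check: (v - proj_W(v)) · u_1 = 0  (should be 0).
Result: proj_W(v) = (18/5, -6/5, 0).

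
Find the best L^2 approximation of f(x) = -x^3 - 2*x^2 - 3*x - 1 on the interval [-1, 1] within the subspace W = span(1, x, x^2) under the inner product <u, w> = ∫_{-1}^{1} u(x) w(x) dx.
g(x) = -2*x^2 - 18*x/5 - 1

The best approximation g ∈ W is the orthogonal projection of f onto W. Writing g = a_0 + a_1 x + a_2 x^2, the coefficients solve the normal equations G · a = b where
  G_{ij} = <φ_i, φ_j> and b_i = <f, φ_i>, with φ_0 = 1, φ_1 = x, φ_2 = x^2.
G =
  [2, 0, 2/3]
  [0, 2/3, 0]
  [2/3, 0, 2/5],
b = (-10/3, -12/5, -22/15).
Solving gives a_0 = -1, a_1 = -18/5, a_2 = -2, so
  g(x) = -2*x^2 - 18*x/5 - 1.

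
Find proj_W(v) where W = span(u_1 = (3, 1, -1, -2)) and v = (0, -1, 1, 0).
proj_W(v) = (-2/5, -2/15, 2/15, 4/15)

Set up U = [u_1 | ... | u_1] ∈ R^(4×1). The projector onto W = col(U) is P = U (U^T U)^(-1) U^T.
Compute U^T U =
  [15],
and U^T v = (-2).
Solve U^T U · c = U^T v for the coefficients: c = (-2/15). The projection is proj_W(v) = U c.
Check: (v - proj_W(v)) · u_1 = 0  (should be 0).
Result: proj_W(v) = (-2/5, -2/15, 2/15, 4/15).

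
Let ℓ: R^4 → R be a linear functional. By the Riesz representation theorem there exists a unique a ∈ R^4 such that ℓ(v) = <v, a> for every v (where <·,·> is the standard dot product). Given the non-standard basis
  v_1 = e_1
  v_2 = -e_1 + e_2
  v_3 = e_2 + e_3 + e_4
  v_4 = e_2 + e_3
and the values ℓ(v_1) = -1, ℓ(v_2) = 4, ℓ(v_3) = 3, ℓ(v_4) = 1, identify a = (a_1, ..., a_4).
a = (-1, 3, -2, 2)

Write a = (a_1, ..., a_4) in the standard basis. For each basis vector v_i, ℓ(v_i) = <v_i, a> is a linear equation in the a_j's. Collect the n equations into a matrix system V a = ℓ, where row i of V is v_i (expressed in the standard basis). Since V is invertible (lower-triangular with 1s on the diagonal, up to permutation), solve by back-substitution:
  V =
[[1, 0, 0, 0],
 [-1, 1, 0, 0],
 [0, 1, 1, 1],
 [0, 1, 1, 0]]
  V a = (-1, 4, 3, 1)
Solving gives a = (-1, 3, -2, 2).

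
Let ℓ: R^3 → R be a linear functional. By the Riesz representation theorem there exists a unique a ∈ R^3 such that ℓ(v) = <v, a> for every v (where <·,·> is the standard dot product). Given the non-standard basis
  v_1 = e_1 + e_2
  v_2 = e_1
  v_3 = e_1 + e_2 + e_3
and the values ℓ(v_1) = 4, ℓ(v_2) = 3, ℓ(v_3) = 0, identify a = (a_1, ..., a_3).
a = (3, 1, -4)

Write a = (a_1, ..., a_3) in the standard basis. For each basis vector v_i, ℓ(v_i) = <v_i, a> is a linear equation in the a_j's. Collect the n equations into a matrix system V a = ℓ, where row i of V is v_i (expressed in the standard basis). Since V is invertible (lower-triangular with 1s on the diagonal, up to permutation), solve by back-substitution:
  V =
[[1, 1, 0],
 [1, 0, 0],
 [1, 1, 1]]
  V a = (4, 3, 0)
Solving gives a = (3, 1, -4).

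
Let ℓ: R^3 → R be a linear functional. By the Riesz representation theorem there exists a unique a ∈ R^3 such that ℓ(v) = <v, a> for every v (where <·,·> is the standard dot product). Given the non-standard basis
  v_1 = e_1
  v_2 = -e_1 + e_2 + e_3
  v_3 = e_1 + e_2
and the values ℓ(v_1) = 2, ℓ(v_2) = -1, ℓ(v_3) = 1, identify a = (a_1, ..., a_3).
a = (2, -1, 2)

Write a = (a_1, ..., a_3) in the standard basis. For each basis vector v_i, ℓ(v_i) = <v_i, a> is a linear equation in the a_j's. Collect the n equations into a matrix system V a = ℓ, where row i of V is v_i (expressed in the standard basis). Since V is invertible (lower-triangular with 1s on the diagonal, up to permutation), solve by back-substitution:
  V =
[[1, 0, 0],
 [-1, 1, 1],
 [1, 1, 0]]
  V a = (2, -1, 1)
Solving gives a = (2, -1, 2).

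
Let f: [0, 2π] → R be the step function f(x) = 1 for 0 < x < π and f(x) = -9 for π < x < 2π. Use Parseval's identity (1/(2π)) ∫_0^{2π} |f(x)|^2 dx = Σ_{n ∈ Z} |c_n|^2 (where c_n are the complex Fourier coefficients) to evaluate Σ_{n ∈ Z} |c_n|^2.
Σ |c_n|^2 = 41

Parseval equates the L^2 energy of f (normalised by 1/(2π)) with the ℓ^2 sum of its Fourier coefficients: (1/(2π)) ∫_0^{2π} |f|^2 = Σ |c_n|^2.
Compute the left side: (1/(2π)) [∫_0^π 1^2 dx + ∫_π^{2π} (-9)^2 dx] = (1/(2π)) · (1π + 81π) = (1 + 81)/2 = 41.
So Σ_{n ∈ Z} |c_n|^2 = 41.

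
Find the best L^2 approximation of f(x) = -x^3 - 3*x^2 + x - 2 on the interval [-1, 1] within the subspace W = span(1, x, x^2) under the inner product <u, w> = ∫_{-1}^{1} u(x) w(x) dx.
g(x) = -3*x^2 + 2*x/5 - 2

The best approximation g ∈ W is the orthogonal projection of f onto W. Writing g = a_0 + a_1 x + a_2 x^2, the coefficients solve the normal equations G · a = b where
  G_{ij} = <φ_i, φ_j> and b_i = <f, φ_i>, with φ_0 = 1, φ_1 = x, φ_2 = x^2.
G =
  [2, 0, 2/3]
  [0, 2/3, 0]
  [2/3, 0, 2/5],
b = (-6, 4/15, -38/15).
Solving gives a_0 = -2, a_1 = 2/5, a_2 = -3, so
  g(x) = -3*x^2 + 2*x/5 - 2.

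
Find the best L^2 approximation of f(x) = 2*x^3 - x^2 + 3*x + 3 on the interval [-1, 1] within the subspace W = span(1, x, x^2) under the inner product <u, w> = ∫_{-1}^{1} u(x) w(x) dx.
g(x) = -x^2 + 21*x/5 + 3

The best approximation g ∈ W is the orthogonal projection of f onto W. Writing g = a_0 + a_1 x + a_2 x^2, the coefficients solve the normal equations G · a = b where
  G_{ij} = <φ_i, φ_j> and b_i = <f, φ_i>, with φ_0 = 1, φ_1 = x, φ_2 = x^2.
G =
  [2, 0, 2/3]
  [0, 2/3, 0]
  [2/3, 0, 2/5],
b = (16/3, 14/5, 8/5).
Solving gives a_0 = 3, a_1 = 21/5, a_2 = -1, so
  g(x) = -x^2 + 21*x/5 + 3.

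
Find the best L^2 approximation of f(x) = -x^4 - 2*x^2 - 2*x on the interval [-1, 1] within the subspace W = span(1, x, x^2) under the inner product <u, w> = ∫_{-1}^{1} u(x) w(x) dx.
g(x) = -20*x^2/7 - 2*x + 3/35

The best approximation g ∈ W is the orthogonal projection of f onto W. Writing g = a_0 + a_1 x + a_2 x^2, the coefficients solve the normal equations G · a = b where
  G_{ij} = <φ_i, φ_j> and b_i = <f, φ_i>, with φ_0 = 1, φ_1 = x, φ_2 = x^2.
G =
  [2, 0, 2/3]
  [0, 2/3, 0]
  [2/3, 0, 2/5],
b = (-26/15, -4/3, -38/35).
Solving gives a_0 = 3/35, a_1 = -2, a_2 = -20/7, so
  g(x) = -20*x^2/7 - 2*x + 3/35.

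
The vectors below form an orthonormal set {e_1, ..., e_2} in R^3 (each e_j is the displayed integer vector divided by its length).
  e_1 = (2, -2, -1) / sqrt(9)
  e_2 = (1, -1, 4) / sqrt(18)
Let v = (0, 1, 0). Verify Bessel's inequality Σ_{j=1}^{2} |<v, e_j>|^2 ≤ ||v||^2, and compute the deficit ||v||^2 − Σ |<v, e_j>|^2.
Σ |<v, e_j>|^2 = 1/2; ||v||^2 = 1; deficit = 1/2

Write each e_j = u_j / sqrt(<u_j, u_j>) where u_j is the displayed integer vector. Then <v, e_j> = <v, u_j> / sqrt(<u_j, u_j>), so |<v, e_j>|^2 = <v, u_j>^2 / <u_j, u_j>.
Coefficients: <v, e_1> = -2/sqrt(9), <v, e_2> = -1/sqrt(18).
Square and sum: Σ |<v, e_j>|^2 = 1/2.
Compute ||v||^2 = v·v = 1.
Deficit = 1 − 1/2 = 1/2 ≥ 0, confirming Bessel's inequality. (The deficit equals ||v − Σ <v,e_j> e_j||^2, the squared distance from v to span{e_j}.)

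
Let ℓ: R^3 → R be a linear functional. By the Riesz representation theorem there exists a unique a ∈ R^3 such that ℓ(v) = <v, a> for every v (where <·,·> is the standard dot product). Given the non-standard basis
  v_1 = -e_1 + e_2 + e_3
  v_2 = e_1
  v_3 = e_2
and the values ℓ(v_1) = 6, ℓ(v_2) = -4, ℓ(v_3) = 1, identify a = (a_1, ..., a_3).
a = (-4, 1, 1)

Write a = (a_1, ..., a_3) in the standard basis. For each basis vector v_i, ℓ(v_i) = <v_i, a> is a linear equation in the a_j's. Collect the n equations into a matrix system V a = ℓ, where row i of V is v_i (expressed in the standard basis). Since V is invertible (lower-triangular with 1s on the diagonal, up to permutation), solve by back-substitution:
  V =
[[-1, 1, 1],
 [1, 0, 0],
 [0, 1, 0]]
  V a = (6, -4, 1)
Solving gives a = (-4, 1, 1).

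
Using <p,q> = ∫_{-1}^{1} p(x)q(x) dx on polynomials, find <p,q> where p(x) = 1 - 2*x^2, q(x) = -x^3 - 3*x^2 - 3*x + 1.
<p,q> = 16/15

Expand the product: p(x)·q(x) = 2*x^5 + 6*x^4 + 5*x^3 - 5*x^2 - 3*x + 1.
∫_{-1}^{1} of each monomial x^k gives [2/(k+1) if k even, 0 if k odd]. Integrating term-by-term (or equivalently evaluating the antiderivative F(x) = x^6/3 + 6*x^5/5 + 5*x^4/4 - 5*x^3/3 - 3*x^2/2 + x at the endpoints):
  F(1) − F(−1) = 37/60 − (-9/20) = 16/15.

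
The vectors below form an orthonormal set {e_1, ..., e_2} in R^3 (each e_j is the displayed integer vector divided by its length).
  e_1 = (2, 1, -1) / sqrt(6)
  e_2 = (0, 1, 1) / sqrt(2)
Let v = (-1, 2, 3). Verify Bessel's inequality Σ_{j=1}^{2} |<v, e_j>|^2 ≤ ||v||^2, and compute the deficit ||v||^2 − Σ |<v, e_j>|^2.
Σ |<v, e_j>|^2 = 14; ||v||^2 = 14; deficit = 0

Write each e_j = u_j / sqrt(<u_j, u_j>) where u_j is the displayed integer vector. Then <v, e_j> = <v, u_j> / sqrt(<u_j, u_j>), so |<v, e_j>|^2 = <v, u_j>^2 / <u_j, u_j>.
Coefficients: <v, e_1> = -3/sqrt(6), <v, e_2> = 5/sqrt(2).
Square and sum: Σ |<v, e_j>|^2 = 14.
Compute ||v||^2 = v·v = 14.
Deficit = 14 − 14 = 0 ≥ 0, confirming Bessel's inequality. (The deficit equals ||v − Σ <v,e_j> e_j||^2, the squared distance from v to span{e_j}.)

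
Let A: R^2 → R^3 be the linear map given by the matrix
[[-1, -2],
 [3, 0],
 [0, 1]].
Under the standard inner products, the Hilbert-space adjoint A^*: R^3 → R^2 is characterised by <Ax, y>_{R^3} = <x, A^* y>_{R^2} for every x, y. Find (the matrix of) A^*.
A^* = A^T =
[[-1, 3, 0],
 [-2, 0, 1]]

For real matrices with standard dot products, the defining identity <Ax, y> = <x, A^* y> gives (Ax)^T y = x^T (A^*) y, i.e. x^T A^T y = x^T (A^*) y. Since this holds for all x, y, we must have A^* = A^T. Therefore
A^* =
[[-1, 3, 0],
 [-2, 0, 1]].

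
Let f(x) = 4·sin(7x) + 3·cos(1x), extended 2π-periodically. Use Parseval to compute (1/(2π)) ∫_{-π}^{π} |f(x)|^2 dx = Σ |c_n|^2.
Σ |c_n|^2 = 25/2

Expand |f|^2 and use orthogonality of {sin(nx), cos(mx)} on [-π, π]:
  ∫_{-π}^{π} sin(nx)^2 dx = π, ∫ cos(mx)^2 dx = π, and cross terms integrate to 0.
So ∫_{-π}^{π} f(x)^2 dx = 4^2 · π + 3^2 · π = (16 + 9)π.
Divide by 2π: (16 + 9)/2 = 25/2.
By Parseval, this equals Σ |c_n|^2.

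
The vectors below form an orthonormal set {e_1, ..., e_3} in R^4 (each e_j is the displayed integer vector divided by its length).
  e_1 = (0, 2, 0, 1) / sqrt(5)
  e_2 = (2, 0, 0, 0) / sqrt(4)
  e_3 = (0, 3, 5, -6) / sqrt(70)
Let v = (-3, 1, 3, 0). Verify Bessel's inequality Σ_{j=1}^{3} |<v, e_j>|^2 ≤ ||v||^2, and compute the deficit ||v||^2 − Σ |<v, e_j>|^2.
Σ |<v, e_j>|^2 = 101/7; ||v||^2 = 19; deficit = 32/7

Write each e_j = u_j / sqrt(<u_j, u_j>) where u_j is the displayed integer vector. Then <v, e_j> = <v, u_j> / sqrt(<u_j, u_j>), so |<v, e_j>|^2 = <v, u_j>^2 / <u_j, u_j>.
Coefficients: <v, e_1> = 2/sqrt(5), <v, e_2> = -6/sqrt(4), <v, e_3> = 18/sqrt(70).
Square and sum: Σ |<v, e_j>|^2 = 101/7.
Compute ||v||^2 = v·v = 19.
Deficit = 19 − 101/7 = 32/7 ≥ 0, confirming Bessel's inequality. (The deficit equals ||v − Σ <v,e_j> e_j||^2, the squared distance from v to span{e_j}.)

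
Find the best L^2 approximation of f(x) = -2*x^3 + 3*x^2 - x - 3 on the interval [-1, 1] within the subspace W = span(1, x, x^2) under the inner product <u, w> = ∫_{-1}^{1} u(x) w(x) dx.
g(x) = 3*x^2 - 11*x/5 - 3

The best approximation g ∈ W is the orthogonal projection of f onto W. Writing g = a_0 + a_1 x + a_2 x^2, the coefficients solve the normal equations G · a = b where
  G_{ij} = <φ_i, φ_j> and b_i = <f, φ_i>, with φ_0 = 1, φ_1 = x, φ_2 = x^2.
G =
  [2, 0, 2/3]
  [0, 2/3, 0]
  [2/3, 0, 2/5],
b = (-4, -22/15, -4/5).
Solving gives a_0 = -3, a_1 = -11/5, a_2 = 3, so
  g(x) = 3*x^2 - 11*x/5 - 3.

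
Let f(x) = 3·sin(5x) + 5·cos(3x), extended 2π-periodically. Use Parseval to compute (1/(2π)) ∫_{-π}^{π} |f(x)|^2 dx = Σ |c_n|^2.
Σ |c_n|^2 = 17

Expand |f|^2 and use orthogonality of {sin(nx), cos(mx)} on [-π, π]:
  ∫_{-π}^{π} sin(nx)^2 dx = π, ∫ cos(mx)^2 dx = π, and cross terms integrate to 0.
So ∫_{-π}^{π} f(x)^2 dx = 3^2 · π + 5^2 · π = (9 + 25)π.
Divide by 2π: (9 + 25)/2 = 17.
By Parseval, this equals Σ |c_n|^2.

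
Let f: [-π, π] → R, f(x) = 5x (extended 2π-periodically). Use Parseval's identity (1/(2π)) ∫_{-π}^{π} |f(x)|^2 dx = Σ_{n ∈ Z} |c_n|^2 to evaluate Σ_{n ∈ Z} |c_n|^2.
Σ |c_n|^2 = 25π^2/3

Expand and integrate term by term over [-π, π]:
  ∫ (5x)^2 dx = 25·(2π^3/3); ∫ 2·5·(0)·x dx = 0 (odd integrand); ∫ 0^2 dx = 0·2π.
So (1/(2π)) ∫_{-π}^{π} (5x)^2 dx = 25π^2/3 + 0 = 25π^2/3.
Parseval ⇒ Σ |c_n|^2 = 25π^2/3.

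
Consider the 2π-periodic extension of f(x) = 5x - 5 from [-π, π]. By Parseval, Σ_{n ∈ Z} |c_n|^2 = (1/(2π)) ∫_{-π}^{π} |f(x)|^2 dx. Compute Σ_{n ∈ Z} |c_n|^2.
Σ |c_n|^2 = 25π^2/3 + 25

Expand and integrate term by term over [-π, π]:
  ∫ (5x)^2 dx = 25·(2π^3/3); ∫ 2·5·(-5)·x dx = 0 (odd integrand); ∫ (-5)^2 dx = 25·2π.
So (1/(2π)) ∫_{-π}^{π} (5x - 5)^2 dx = 25π^2/3 + 25 = 25π^2/3 + 25.
Parseval ⇒ Σ |c_n|^2 = 25π^2/3 + 25.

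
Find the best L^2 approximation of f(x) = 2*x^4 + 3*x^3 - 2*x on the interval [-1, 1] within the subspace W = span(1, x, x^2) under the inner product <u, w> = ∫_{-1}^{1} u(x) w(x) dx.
g(x) = 12*x^2/7 - x/5 - 6/35

The best approximation g ∈ W is the orthogonal projection of f onto W. Writing g = a_0 + a_1 x + a_2 x^2, the coefficients solve the normal equations G · a = b where
  G_{ij} = <φ_i, φ_j> and b_i = <f, φ_i>, with φ_0 = 1, φ_1 = x, φ_2 = x^2.
G =
  [2, 0, 2/3]
  [0, 2/3, 0]
  [2/3, 0, 2/5],
b = (4/5, -2/15, 4/7).
Solving gives a_0 = -6/35, a_1 = -1/5, a_2 = 12/7, so
  g(x) = 12*x^2/7 - x/5 - 6/35.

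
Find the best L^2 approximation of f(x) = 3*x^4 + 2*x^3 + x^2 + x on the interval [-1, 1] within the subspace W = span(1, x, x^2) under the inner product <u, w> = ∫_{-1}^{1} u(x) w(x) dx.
g(x) = 25*x^2/7 + 11*x/5 - 9/35

The best approximation g ∈ W is the orthogonal projection of f onto W. Writing g = a_0 + a_1 x + a_2 x^2, the coefficients solve the normal equations G · a = b where
  G_{ij} = <φ_i, φ_j> and b_i = <f, φ_i>, with φ_0 = 1, φ_1 = x, φ_2 = x^2.
G =
  [2, 0, 2/3]
  [0, 2/3, 0]
  [2/3, 0, 2/5],
b = (28/15, 22/15, 44/35).
Solving gives a_0 = -9/35, a_1 = 11/5, a_2 = 25/7, so
  g(x) = 25*x^2/7 + 11*x/5 - 9/35.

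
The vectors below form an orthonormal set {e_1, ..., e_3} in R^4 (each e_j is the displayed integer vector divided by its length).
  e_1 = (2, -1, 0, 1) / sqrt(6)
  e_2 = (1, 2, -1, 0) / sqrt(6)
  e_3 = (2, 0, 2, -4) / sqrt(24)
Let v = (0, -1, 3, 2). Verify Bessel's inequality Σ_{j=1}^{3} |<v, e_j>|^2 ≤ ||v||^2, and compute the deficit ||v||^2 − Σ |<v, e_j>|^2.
Σ |<v, e_j>|^2 = 35/6; ||v||^2 = 14; deficit = 49/6

Write each e_j = u_j / sqrt(<u_j, u_j>) where u_j is the displayed integer vector. Then <v, e_j> = <v, u_j> / sqrt(<u_j, u_j>), so |<v, e_j>|^2 = <v, u_j>^2 / <u_j, u_j>.
Coefficients: <v, e_1> = 3/sqrt(6), <v, e_2> = -5/sqrt(6), <v, e_3> = -2/sqrt(24).
Square and sum: Σ |<v, e_j>|^2 = 35/6.
Compute ||v||^2 = v·v = 14.
Deficit = 14 − 35/6 = 49/6 ≥ 0, confirming Bessel's inequality. (The deficit equals ||v − Σ <v,e_j> e_j||^2, the squared distance from v to span{e_j}.)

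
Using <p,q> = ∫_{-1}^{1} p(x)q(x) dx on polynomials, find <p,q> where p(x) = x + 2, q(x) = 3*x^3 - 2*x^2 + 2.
<p,q> = 98/15

Expand the product: p(x)·q(x) = 3*x^4 + 4*x^3 - 4*x^2 + 2*x + 4.
∫_{-1}^{1} of each monomial x^k gives [2/(k+1) if k even, 0 if k odd]. Integrating term-by-term (or equivalently evaluating the antiderivative F(x) = 3*x^5/5 + x^4 - 4*x^3/3 + x^2 + 4*x at the endpoints):
  F(1) − F(−1) = 79/15 − (-19/15) = 98/15.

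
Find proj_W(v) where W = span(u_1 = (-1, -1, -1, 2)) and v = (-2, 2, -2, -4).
proj_W(v) = (6/7, 6/7, 6/7, -12/7)

Set up U = [u_1 | ... | u_1] ∈ R^(4×1). The projector onto W = col(U) is P = U (U^T U)^(-1) U^T.
Compute U^T U =
  [7],
and U^T v = (-6).
Solve U^T U · c = U^T v for the coefficients: c = (-6/7). The projection is proj_W(v) = U c.
Check: (v - proj_W(v)) · u_1 = 0  (should be 0).
Result: proj_W(v) = (6/7, 6/7, 6/7, -12/7).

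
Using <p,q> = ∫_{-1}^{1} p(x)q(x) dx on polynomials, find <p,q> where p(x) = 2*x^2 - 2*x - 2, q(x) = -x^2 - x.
<p,q> = 28/15

Expand the product: p(x)·q(x) = -2*x^4 + 4*x^2 + 2*x.
∫_{-1}^{1} of each monomial x^k gives [2/(k+1) if k even, 0 if k odd]. Integrating term-by-term (or equivalently evaluating the antiderivative F(x) = -2*x^5/5 + 4*x^3/3 + x^2 at the endpoints):
  F(1) − F(−1) = 29/15 − (1/15) = 28/15.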